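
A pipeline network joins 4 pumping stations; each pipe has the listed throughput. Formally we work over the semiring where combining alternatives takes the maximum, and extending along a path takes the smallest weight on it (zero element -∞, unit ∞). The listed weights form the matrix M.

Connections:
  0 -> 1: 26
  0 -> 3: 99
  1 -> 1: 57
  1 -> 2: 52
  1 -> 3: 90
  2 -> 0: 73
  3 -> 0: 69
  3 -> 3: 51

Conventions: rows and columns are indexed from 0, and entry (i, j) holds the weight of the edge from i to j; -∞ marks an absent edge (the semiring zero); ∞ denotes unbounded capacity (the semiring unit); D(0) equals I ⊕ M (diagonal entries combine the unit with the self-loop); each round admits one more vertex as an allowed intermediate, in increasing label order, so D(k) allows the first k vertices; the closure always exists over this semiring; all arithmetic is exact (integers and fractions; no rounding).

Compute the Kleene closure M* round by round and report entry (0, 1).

D(0):
  [∞, 26, -∞, 99]
  [-∞, ∞, 52, 90]
  [73, -∞, ∞, -∞]
  [69, -∞, -∞, ∞]
D(1):
  [∞, 26, -∞, 99]
  [-∞, ∞, 52, 90]
  [73, 26, ∞, 73]
  [69, 26, -∞, ∞]
D(2):
  [∞, 26, 26, 99]
  [-∞, ∞, 52, 90]
  [73, 26, ∞, 73]
  [69, 26, 26, ∞]
D(3):
  [∞, 26, 26, 99]
  [52, ∞, 52, 90]
  [73, 26, ∞, 73]
  [69, 26, 26, ∞]
D(4):
  [∞, 26, 26, 99]
  [69, ∞, 52, 90]
  [73, 26, ∞, 73]
  [69, 26, 26, ∞]
Answer: M*[0][1] = 26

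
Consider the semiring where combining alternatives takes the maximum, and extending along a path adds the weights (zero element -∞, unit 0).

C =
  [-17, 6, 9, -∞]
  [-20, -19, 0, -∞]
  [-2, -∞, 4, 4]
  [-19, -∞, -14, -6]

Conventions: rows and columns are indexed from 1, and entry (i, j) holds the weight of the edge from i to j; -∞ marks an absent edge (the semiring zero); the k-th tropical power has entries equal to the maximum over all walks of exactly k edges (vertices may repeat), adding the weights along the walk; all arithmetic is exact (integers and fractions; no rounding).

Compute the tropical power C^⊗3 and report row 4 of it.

C^⊗2:
  [7, -11, 13, 13]
  [-2, -14, 4, 4]
  [2, 4, 8, 8]
  [-16, -13, -10, -10]
C^⊗3:
  [11, 13, 17, 17]
  [2, 4, 8, 8]
  [6, 8, 12, 12]
  [-12, -10, -6, -6]
Answer: row 4 of C^⊗3 = [-12, -10, -6, -6]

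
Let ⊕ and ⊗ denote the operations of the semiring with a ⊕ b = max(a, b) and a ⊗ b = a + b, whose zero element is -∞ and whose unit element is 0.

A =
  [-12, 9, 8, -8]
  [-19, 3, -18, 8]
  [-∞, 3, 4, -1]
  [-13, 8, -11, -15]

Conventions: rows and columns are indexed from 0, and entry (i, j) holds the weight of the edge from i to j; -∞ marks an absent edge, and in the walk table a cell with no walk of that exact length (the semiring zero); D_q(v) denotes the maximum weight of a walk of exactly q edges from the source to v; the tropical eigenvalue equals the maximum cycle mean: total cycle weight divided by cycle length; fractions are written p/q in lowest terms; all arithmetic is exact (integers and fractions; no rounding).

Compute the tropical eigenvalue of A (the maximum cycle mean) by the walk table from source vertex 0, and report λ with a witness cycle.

q=0: [0, -∞, -∞, -∞]
q=1: [-12, 9, 8, -8]
q=2: [-10, 12, 12, 17]
q=3: [4, 25, 16, 20]
q=4: [7, 28, 20, 33]
Optimal cycle mean attained by: cycle 1->3->1, total 8 + 8, length 2.
Answer: λ = 8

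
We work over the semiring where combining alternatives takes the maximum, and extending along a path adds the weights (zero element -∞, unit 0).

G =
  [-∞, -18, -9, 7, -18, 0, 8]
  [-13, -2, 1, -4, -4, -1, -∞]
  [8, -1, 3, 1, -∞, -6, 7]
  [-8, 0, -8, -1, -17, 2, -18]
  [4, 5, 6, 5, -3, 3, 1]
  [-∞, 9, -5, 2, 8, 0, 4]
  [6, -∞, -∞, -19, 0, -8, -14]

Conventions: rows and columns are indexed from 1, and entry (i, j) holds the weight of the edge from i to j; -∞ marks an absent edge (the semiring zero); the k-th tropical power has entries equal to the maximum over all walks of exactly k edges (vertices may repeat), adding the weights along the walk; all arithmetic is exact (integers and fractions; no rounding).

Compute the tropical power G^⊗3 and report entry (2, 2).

G^⊗2:
  [14, 9, -1, 6, 8, 9, 4]
  [9, 8, 4, 2, 7, -1, 8]
  [13, 3, 6, 15, 7, 8, 16]
  [0, 11, 1, 4, 10, 2, 6]
  [14, 12, 9, 11, 11, 7, 13]
  [12, 13, 14, 13, 8, 11, 9]
  [4, 5, 6, 13, 0, 6, 14]
G^⊗3:
  [12, 18, 14, 21, 17, 14, 22]
  [14, 12, 13, 16, 8, 10, 17]
  [22, 17, 13, 20, 16, 17, 21]
  [14, 15, 16, 15, 10, 13, 11]
  [19, 16, 17, 21, 15, 14, 22]
  [22, 20, 17, 19, 19, 15, 21]
  [20, 15, 9, 12, 14, 15, 13]
Key observation: the optimum is the walk 2->6->5->2, with weight (-1) + 8 + 5 = 12.
Optimal value attained by: walk 2->6->5->2.
Answer: (G^⊗3)[2][2] = 12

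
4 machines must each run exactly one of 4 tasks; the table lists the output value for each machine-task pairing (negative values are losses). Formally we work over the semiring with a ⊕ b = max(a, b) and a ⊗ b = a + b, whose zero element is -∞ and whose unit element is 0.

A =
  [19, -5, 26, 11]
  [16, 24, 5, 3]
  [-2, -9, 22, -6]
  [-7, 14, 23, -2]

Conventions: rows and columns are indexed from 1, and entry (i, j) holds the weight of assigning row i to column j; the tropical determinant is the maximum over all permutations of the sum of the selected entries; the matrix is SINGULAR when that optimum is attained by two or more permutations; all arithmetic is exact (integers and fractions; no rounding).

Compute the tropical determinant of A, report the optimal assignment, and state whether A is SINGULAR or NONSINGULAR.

σ = (1, 2, 3, 4): 19 + 24 + 22 + (-2) = 63
σ = (1, 2, 4, 3): 19 + 24 + (-6) + 23 = 60
σ = (1, 3, 2, 4): 19 + 5 + (-9) + (-2) = 13
σ = (1, 3, 4, 2): 19 + 5 + (-6) + 14 = 32
σ = (1, 4, 2, 3): 19 + 3 + (-9) + 23 = 36
σ = (1, 4, 3, 2): 19 + 3 + 22 + 14 = 58
σ = (2, 1, 3, 4): (-5) + 16 + 22 + (-2) = 31
σ = (2, 1, 4, 3): (-5) + 16 + (-6) + 23 = 28
σ = (2, 3, 1, 4): (-5) + 5 + (-2) + (-2) = -4
σ = (2, 3, 4, 1): (-5) + 5 + (-6) + (-7) = -13
σ = (2, 4, 1, 3): (-5) + 3 + (-2) + 23 = 19
σ = (2, 4, 3, 1): (-5) + 3 + 22 + (-7) = 13
σ = (3, 1, 2, 4): 26 + 16 + (-9) + (-2) = 31
σ = (3, 1, 4, 2): 26 + 16 + (-6) + 14 = 50
σ = (3, 2, 1, 4): 26 + 24 + (-2) + (-2) = 46
σ = (3, 2, 4, 1): 26 + 24 + (-6) + (-7) = 37
σ = (3, 4, 1, 2): 26 + 3 + (-2) + 14 = 41
σ = (3, 4, 2, 1): 26 + 3 + (-9) + (-7) = 13
σ = (4, 1, 2, 3): 11 + 16 + (-9) + 23 = 41
σ = (4, 1, 3, 2): 11 + 16 + 22 + 14 = 63
σ = (4, 2, 1, 3): 11 + 24 + (-2) + 23 = 56
σ = (4, 2, 3, 1): 11 + 24 + 22 + (-7) = 50
σ = (4, 3, 1, 2): 11 + 5 + (-2) + 14 = 28
σ = (4, 3, 2, 1): 11 + 5 + (-9) + (-7) = 0
Optimal value attained by: σ = (1, 2, 3, 4).
Answer: det⊕(A) = 63; verdict: SINGULAR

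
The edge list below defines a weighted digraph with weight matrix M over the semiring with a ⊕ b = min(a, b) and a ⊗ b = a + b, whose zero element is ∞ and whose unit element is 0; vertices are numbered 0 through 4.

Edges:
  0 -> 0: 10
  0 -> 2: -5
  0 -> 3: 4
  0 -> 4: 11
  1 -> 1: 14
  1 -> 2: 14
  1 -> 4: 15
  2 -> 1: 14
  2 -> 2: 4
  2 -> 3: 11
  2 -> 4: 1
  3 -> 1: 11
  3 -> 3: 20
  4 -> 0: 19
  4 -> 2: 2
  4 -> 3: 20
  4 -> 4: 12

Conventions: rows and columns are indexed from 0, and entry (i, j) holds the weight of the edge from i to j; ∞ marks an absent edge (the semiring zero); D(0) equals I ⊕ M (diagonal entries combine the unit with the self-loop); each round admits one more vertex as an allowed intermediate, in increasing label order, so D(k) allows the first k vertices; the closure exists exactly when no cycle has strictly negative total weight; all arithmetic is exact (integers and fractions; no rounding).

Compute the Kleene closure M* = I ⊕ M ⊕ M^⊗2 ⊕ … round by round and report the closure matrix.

D(0):
  [0, ∞, -5, 4, 11]
  [∞, 0, 14, ∞, 15]
  [∞, 14, 0, 11, 1]
  [∞, 11, ∞, 0, ∞]
  [19, ∞, 2, 20, 0]
D(1):
  [0, ∞, -5, 4, 11]
  [∞, 0, 14, ∞, 15]
  [∞, 14, 0, 11, 1]
  [∞, 11, ∞, 0, ∞]
  [19, ∞, 2, 20, 0]
D(2):
  [0, ∞, -5, 4, 11]
  [∞, 0, 14, ∞, 15]
  [∞, 14, 0, 11, 1]
  [∞, 11, 25, 0, 26]
  [19, ∞, 2, 20, 0]
D(3):
  [0, 9, -5, 4, -4]
  [∞, 0, 14, 25, 15]
  [∞, 14, 0, 11, 1]
  [∞, 11, 25, 0, 26]
  [19, 16, 2, 13, 0]
D(4):
  [0, 9, -5, 4, -4]
  [∞, 0, 14, 25, 15]
  [∞, 14, 0, 11, 1]
  [∞, 11, 25, 0, 26]
  [19, 16, 2, 13, 0]
D(5):
  [0, 9, -5, 4, -4]
  [34, 0, 14, 25, 15]
  [20, 14, 0, 11, 1]
  [45, 11, 25, 0, 26]
  [19, 16, 2, 13, 0]
Answer: M* = [[0, 9, -5, 4, -4], [34, 0, 14, 25, 15], [20, 14, 0, 11, 1], [45, 11, 25, 0, 26], [19, 16, 2, 13, 0]]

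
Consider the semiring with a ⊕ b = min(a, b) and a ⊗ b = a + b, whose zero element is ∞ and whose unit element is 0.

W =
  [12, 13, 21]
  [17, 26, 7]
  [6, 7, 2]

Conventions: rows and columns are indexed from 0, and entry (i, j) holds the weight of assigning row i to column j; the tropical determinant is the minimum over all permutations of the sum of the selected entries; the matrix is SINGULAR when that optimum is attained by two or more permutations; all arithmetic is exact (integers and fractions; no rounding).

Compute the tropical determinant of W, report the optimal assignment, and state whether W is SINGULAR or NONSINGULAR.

σ = (0, 1, 2): 12 + 26 + 2 = 40
σ = (0, 2, 1): 12 + 7 + 7 = 26
σ = (1, 0, 2): 13 + 17 + 2 = 32
σ = (1, 2, 0): 13 + 7 + 6 = 26
σ = (2, 0, 1): 21 + 17 + 7 = 45
σ = (2, 1, 0): 21 + 26 + 6 = 53
Optimal value attained by: σ = (0, 2, 1).
Answer: det⊕(W) = 26; verdict: SINGULAR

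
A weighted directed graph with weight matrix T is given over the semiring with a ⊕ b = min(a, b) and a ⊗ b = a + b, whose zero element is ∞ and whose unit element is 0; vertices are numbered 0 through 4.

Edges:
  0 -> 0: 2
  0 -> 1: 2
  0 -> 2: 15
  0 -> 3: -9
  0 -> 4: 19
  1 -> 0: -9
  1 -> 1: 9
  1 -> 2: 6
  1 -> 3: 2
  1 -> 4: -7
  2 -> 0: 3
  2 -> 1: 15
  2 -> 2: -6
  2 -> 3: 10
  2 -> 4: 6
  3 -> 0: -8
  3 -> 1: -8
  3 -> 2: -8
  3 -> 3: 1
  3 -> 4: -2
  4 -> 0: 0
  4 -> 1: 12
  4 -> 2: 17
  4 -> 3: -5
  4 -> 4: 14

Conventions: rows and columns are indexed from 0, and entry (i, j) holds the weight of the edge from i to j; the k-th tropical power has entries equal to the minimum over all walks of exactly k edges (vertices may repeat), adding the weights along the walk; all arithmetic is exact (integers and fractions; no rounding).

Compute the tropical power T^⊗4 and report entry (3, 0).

T^⊗2:
  [-17, -17, -17, -8, -11]
  [-7, -7, -6, -18, 0]
  [-3, 2, -12, -6, 0]
  [-17, -7, -14, -17, -15]
  [-13, -13, -13, -9, -7]
T^⊗3:
  [-26, -16, -23, -26, -24]
  [-26, -26, -26, -17, -20]
  [-14, -14, -18, -12, -8]
  [-25, -25, -25, -26, -19]
  [-22, -17, -19, -22, -20]
T^⊗4:
  [-34, -34, -34, -35, -28]
  [-35, -25, -32, -35, -33]
  [-23, -20, -24, -23, -21]
  [-34, -34, -34, -34, -32]
  [-30, -30, -30, -31, -24]
Key observation: the optimum is the walk 3->0->3->1->0, with weight (-8) + (-9) + (-8) + (-9) = -34.
Optimal value attained by: walk 3->0->3->1->0.
Answer: (T^⊗4)[3][0] = -34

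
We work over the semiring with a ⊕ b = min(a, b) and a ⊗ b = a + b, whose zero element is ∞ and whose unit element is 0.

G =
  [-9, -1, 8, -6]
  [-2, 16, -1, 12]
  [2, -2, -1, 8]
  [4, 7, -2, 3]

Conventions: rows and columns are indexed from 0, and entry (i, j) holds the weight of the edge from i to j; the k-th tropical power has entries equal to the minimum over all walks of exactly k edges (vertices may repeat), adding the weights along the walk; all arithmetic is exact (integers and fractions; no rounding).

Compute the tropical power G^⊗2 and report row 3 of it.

G^⊗2:
  [-18, -10, -8, -15]
  [-11, -3, -2, -8]
  [-7, -3, -3, -4]
  [-5, -4, -3, -2]
Answer: row 3 of G^⊗2 = [-5, -4, -3, -2]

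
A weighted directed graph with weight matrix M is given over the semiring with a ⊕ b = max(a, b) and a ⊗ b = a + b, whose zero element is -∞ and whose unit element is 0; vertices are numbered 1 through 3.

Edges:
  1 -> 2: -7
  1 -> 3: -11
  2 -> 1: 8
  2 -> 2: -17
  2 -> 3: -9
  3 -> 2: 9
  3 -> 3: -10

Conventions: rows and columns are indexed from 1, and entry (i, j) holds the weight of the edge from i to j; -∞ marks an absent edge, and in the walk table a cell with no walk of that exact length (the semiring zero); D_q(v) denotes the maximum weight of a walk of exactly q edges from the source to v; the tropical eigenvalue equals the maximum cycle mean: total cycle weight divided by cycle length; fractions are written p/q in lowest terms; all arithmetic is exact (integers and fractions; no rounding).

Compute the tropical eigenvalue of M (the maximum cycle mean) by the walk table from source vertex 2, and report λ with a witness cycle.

q=0: [-∞, 0, -∞]
q=1: [8, -17, -9]
q=2: [-9, 1, -3]
q=3: [9, 6, -8]
Optimal cycle mean attained by: cycle 1->3->2->1, total (-11) + 9 + 8, length 3.
Answer: λ = 2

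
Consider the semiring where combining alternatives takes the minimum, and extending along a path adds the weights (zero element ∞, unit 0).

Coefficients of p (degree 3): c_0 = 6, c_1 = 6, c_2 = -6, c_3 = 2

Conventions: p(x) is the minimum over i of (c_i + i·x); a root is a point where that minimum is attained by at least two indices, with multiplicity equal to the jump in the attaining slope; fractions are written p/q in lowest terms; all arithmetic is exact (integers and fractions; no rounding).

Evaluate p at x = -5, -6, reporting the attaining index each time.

p(-5) = min(6+0·(-5)=6, 6+1·(-5)=1, -6+2·(-5)=-16, 2+3·(-5)=-13) = -16 (attained by i=2)
p(-6) = min(6+0·(-6)=6, 6+1·(-6)=0, -6+2·(-6)=-18, 2+3·(-6)=-16) = -18 (attained by i=2)
Answer: p(-5) = -16; p(-6) = -18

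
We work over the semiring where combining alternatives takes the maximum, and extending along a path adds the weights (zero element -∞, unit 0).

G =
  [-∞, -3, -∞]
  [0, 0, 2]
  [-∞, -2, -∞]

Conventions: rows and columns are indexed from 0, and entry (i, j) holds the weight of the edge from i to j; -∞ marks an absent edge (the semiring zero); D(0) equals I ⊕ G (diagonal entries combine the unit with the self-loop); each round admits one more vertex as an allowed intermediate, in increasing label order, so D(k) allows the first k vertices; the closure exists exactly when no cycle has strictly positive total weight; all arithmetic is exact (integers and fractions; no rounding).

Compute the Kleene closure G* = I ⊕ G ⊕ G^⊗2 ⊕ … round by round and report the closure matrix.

D(0):
  [0, -3, -∞]
  [0, 0, 2]
  [-∞, -2, 0]
D(1):
  [0, -3, -∞]
  [0, 0, 2]
  [-∞, -2, 0]
D(2):
  [0, -3, -1]
  [0, 0, 2]
  [-2, -2, 0]
D(3):
  [0, -3, -1]
  [0, 0, 2]
  [-2, -2, 0]
Answer: G* = [[0, -3, -1], [0, 0, 2], [-2, -2, 0]]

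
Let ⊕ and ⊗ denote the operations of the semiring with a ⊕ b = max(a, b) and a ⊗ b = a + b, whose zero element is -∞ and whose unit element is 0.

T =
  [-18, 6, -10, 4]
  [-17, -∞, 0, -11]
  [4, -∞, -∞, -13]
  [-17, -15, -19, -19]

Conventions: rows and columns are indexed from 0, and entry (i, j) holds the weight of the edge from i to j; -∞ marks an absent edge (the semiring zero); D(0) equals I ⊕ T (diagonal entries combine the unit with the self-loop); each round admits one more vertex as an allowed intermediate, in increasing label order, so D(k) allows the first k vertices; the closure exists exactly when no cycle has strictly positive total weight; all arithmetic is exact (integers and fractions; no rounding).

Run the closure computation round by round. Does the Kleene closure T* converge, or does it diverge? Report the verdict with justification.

D(0):
  [0, 6, -10, 4]
  [-17, 0, 0, -11]
  [4, -∞, 0, -13]
  [-17, -15, -19, 0]
D(1):
  [0, 6, -10, 4]
  [-17, 0, 0, -11]
  [4, 10, 0, 8]
  [-17, -11, -19, 0]
Detection: at round 2, diagonal entry (2, 2) turns strictly positive.
Key observation: the cycle 2->0->1->2 has total weight 4 + 6 + 0, which is strictly positive.
Answer: DIVERGES — positive cycle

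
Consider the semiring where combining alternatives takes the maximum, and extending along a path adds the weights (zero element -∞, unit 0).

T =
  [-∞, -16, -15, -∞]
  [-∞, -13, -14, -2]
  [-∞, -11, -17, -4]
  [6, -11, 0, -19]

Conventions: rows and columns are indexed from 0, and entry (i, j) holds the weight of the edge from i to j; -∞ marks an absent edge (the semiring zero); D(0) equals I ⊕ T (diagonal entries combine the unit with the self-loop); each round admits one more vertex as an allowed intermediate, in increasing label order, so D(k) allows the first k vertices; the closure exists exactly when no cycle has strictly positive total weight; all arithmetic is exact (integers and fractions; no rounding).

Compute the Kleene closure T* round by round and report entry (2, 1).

D(0):
  [0, -16, -15, -∞]
  [-∞, 0, -14, -2]
  [-∞, -11, 0, -4]
  [6, -11, 0, 0]
D(1):
  [0, -16, -15, -∞]
  [-∞, 0, -14, -2]
  [-∞, -11, 0, -4]
  [6, -10, 0, 0]
D(2):
  [0, -16, -15, -18]
  [-∞, 0, -14, -2]
  [-∞, -11, 0, -4]
  [6, -10, 0, 0]
D(3):
  [0, -16, -15, -18]
  [-∞, 0, -14, -2]
  [-∞, -11, 0, -4]
  [6, -10, 0, 0]
D(4):
  [0, -16, -15, -18]
  [4, 0, -2, -2]
  [2, -11, 0, -4]
  [6, -10, 0, 0]
Answer: T*[2][1] = -11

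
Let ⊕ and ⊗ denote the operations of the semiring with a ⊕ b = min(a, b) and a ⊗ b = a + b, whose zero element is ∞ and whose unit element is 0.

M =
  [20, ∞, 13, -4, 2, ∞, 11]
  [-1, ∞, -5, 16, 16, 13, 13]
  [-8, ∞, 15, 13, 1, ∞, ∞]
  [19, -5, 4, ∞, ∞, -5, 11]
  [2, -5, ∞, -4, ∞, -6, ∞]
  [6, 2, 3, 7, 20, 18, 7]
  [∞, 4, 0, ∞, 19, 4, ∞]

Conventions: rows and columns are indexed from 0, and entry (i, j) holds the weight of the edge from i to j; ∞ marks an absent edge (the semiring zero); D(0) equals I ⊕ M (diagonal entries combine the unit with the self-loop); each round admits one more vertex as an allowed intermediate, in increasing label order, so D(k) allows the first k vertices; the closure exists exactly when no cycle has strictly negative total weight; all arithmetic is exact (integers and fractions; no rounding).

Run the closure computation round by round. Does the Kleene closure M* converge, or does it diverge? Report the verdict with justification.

D(0):
  [0, ∞, 13, -4, 2, ∞, 11]
  [-1, 0, -5, 16, 16, 13, 13]
  [-8, ∞, 0, 13, 1, ∞, ∞]
  [19, -5, 4, 0, ∞, -5, 11]
  [2, -5, ∞, -4, 0, -6, ∞]
  [6, 2, 3, 7, 20, 0, 7]
  [∞, 4, 0, ∞, 19, 4, 0]
D(1):
  [0, ∞, 13, -4, 2, ∞, 11]
  [-1, 0, -5, -5, 1, 13, 10]
  [-8, ∞, 0, -12, -6, ∞, 3]
  [19, -5, 4, 0, 21, -5, 11]
  [2, -5, 15, -4, 0, -6, 13]
  [6, 2, 3, 2, 8, 0, 7]
  [∞, 4, 0, ∞, 19, 4, 0]
Detection: at round 2, diagonal entry (3, 3) turns strictly negative.
Key observation: the cycle 3->1->0->3 has total weight (-5) + (-1) + (-4), which is strictly negative.
Answer: DIVERGES — negative cycle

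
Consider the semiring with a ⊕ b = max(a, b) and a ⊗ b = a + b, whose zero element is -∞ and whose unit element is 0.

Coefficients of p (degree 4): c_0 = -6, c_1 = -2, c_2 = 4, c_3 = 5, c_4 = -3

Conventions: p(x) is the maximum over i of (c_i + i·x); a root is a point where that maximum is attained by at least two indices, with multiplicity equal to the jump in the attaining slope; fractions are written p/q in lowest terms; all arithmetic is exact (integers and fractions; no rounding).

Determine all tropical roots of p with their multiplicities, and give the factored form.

hull edge (i=0, c=-6) to (i=2, c=4): slope 5, span 2
hull edge (i=2, c=4) to (i=3, c=5): slope 1, span 1
hull edge (i=3, c=5) to (i=4, c=-3): slope -8, span 1
Factored form: p(x) = -3 ⊗ (x ⊕ (-5)) ⊗ (x ⊕ (-5)) ⊗ (x ⊕ (-1)) ⊗ (x ⊕ 8)
Answer: roots = -5 (mult 2), -1 (mult 1), 8 (mult 1)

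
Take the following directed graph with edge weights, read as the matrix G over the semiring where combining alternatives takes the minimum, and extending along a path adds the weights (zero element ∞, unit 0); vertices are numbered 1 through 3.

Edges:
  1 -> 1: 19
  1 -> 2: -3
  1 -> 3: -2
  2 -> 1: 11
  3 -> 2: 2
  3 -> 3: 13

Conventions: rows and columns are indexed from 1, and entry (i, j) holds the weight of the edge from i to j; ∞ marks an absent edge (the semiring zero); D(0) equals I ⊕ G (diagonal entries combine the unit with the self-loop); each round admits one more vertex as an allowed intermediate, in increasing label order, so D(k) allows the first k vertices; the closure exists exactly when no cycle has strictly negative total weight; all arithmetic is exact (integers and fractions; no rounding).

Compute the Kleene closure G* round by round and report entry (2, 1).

D(0):
  [0, -3, -2]
  [11, 0, ∞]
  [∞, 2, 0]
D(1):
  [0, -3, -2]
  [11, 0, 9]
  [∞, 2, 0]
D(2):
  [0, -3, -2]
  [11, 0, 9]
  [13, 2, 0]
D(3):
  [0, -3, -2]
  [11, 0, 9]
  [13, 2, 0]
Answer: G*[2][1] = 11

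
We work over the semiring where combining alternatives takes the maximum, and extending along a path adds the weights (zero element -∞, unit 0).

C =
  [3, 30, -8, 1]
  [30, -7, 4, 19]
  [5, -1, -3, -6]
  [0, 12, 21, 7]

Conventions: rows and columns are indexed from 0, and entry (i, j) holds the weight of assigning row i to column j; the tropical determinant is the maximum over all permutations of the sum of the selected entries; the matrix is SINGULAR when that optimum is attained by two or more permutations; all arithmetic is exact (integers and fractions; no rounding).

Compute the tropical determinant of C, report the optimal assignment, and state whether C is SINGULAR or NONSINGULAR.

σ = (0, 1, 2, 3): 3 + (-7) + (-3) + 7 = 0
σ = (0, 1, 3, 2): 3 + (-7) + (-6) + 21 = 11
σ = (0, 2, 1, 3): 3 + 4 + (-1) + 7 = 13
σ = (0, 2, 3, 1): 3 + 4 + (-6) + 12 = 13
σ = (0, 3, 1, 2): 3 + 19 + (-1) + 21 = 42
σ = (0, 3, 2, 1): 3 + 19 + (-3) + 12 = 31
σ = (1, 0, 2, 3): 30 + 30 + (-3) + 7 = 64
σ = (1, 0, 3, 2): 30 + 30 + (-6) + 21 = 75
σ = (1, 2, 0, 3): 30 + 4 + 5 + 7 = 46
σ = (1, 2, 3, 0): 30 + 4 + (-6) + 0 = 28
σ = (1, 3, 0, 2): 30 + 19 + 5 + 21 = 75
σ = (1, 3, 2, 0): 30 + 19 + (-3) + 0 = 46
σ = (2, 0, 1, 3): (-8) + 30 + (-1) + 7 = 28
σ = (2, 0, 3, 1): (-8) + 30 + (-6) + 12 = 28
σ = (2, 1, 0, 3): (-8) + (-7) + 5 + 7 = -3
σ = (2, 1, 3, 0): (-8) + (-7) + (-6) + 0 = -21
σ = (2, 3, 0, 1): (-8) + 19 + 5 + 12 = 28
σ = (2, 3, 1, 0): (-8) + 19 + (-1) + 0 = 10
σ = (3, 0, 1, 2): 1 + 30 + (-1) + 21 = 51
σ = (3, 0, 2, 1): 1 + 30 + (-3) + 12 = 40
σ = (3, 1, 0, 2): 1 + (-7) + 5 + 21 = 20
σ = (3, 1, 2, 0): 1 + (-7) + (-3) + 0 = -9
σ = (3, 2, 0, 1): 1 + 4 + 5 + 12 = 22
σ = (3, 2, 1, 0): 1 + 4 + (-1) + 0 = 4
Optimal value attained by: σ = (1, 0, 3, 2).
Answer: det⊕(C) = 75; verdict: SINGULAR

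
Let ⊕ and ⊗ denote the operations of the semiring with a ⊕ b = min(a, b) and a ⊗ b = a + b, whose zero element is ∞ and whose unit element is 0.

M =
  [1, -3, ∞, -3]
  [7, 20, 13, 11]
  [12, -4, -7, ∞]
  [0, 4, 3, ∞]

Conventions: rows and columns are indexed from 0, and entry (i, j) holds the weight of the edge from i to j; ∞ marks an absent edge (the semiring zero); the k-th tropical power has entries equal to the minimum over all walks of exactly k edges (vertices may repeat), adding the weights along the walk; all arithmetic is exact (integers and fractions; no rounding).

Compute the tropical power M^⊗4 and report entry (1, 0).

M^⊗2:
  [-3, -2, 0, -2]
  [8, 4, 6, 4]
  [3, -11, -14, 7]
  [1, -3, -4, -3]
M^⊗3:
  [-2, -6, -7, -6]
  [4, 2, -1, 5]
  [-4, -18, -21, 0]
  [-3, -8, -11, -2]
M^⊗4:
  [-6, -11, -14, -5]
  [5, -5, -8, 1]
  [-11, -25, -28, -7]
  [-2, -15, -18, -6]
Key observation: the optimum is the walk 1->0->0->3->0, with weight 7 + 1 + (-3) + 0 = 5.
Optimal value attained by: walk 1->0->0->3->0.
Answer: (M^⊗4)[1][0] = 5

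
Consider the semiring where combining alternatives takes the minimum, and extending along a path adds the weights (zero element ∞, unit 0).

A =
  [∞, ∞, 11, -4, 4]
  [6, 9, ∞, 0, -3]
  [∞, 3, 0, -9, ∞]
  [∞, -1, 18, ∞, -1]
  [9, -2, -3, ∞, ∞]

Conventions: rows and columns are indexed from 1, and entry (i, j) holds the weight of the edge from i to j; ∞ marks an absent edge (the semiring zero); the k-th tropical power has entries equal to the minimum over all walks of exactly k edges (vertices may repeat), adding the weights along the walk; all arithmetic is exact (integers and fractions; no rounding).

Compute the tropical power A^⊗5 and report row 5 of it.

A^⊗2:
  [13, -5, 1, 2, -5]
  [6, -5, -6, 2, -1]
  [9, -10, 0, -9, -10]
  [5, -3, -4, -1, -4]
  [4, 0, -3, -12, -5]
A^⊗3:
  [1, -7, -8, -8, -8]
  [1, -3, -6, -15, -8]
  [-4, -12, -13, -10, -13]
  [3, -6, -7, -13, -6]
  [4, -13, -8, -12, -13]
A^⊗4:
  [-1, -10, -11, -17, -10]
  [1, -16, -11, -15, -16]
  [-6, -15, -16, -22, -15]
  [0, -14, -9, -16, -14]
  [-7, -15, -16, -17, -16]
A^⊗5:
  [-4, -18, -13, -20, -18]
  [-10, -18, -19, -20, -19]
  [-9, -23, -18, -25, -23]
  [-8, -17, -17, -18, -17]
  [-9, -18, -19, -25, -18]
Answer: row 5 of A^⊗5 = [-9, -18, -19, -25, -18]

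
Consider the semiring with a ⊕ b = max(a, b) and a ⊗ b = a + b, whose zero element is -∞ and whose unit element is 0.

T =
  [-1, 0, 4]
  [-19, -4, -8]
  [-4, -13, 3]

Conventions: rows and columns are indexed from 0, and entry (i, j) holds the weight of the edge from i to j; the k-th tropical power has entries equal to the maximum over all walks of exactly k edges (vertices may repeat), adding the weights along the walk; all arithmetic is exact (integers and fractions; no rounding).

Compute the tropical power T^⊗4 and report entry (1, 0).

T^⊗2:
  [0, -1, 7]
  [-12, -8, -5]
  [-1, -4, 6]
T^⊗3:
  [3, 0, 10]
  [-9, -12, -2]
  [2, -1, 9]
T^⊗4:
  [6, 3, 13]
  [-6, -9, 1]
  [5, 2, 12]
Key observation: the optimum is the walk 1->2->2->2->0, with weight (-8) + 3 + 3 + (-4) = -6.
Optimal value attained by: walk 1->2->2->2->0.
Answer: (T^⊗4)[1][0] = -6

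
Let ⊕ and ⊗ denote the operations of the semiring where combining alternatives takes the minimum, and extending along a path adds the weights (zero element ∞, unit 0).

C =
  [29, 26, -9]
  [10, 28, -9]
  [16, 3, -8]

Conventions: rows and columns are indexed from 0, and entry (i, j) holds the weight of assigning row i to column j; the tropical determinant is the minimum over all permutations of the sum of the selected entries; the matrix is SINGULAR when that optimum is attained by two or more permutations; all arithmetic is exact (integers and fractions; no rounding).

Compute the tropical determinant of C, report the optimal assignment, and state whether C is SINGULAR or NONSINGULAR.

σ = (0, 1, 2): 29 + 28 + (-8) = 49
σ = (0, 2, 1): 29 + (-9) + 3 = 23
σ = (1, 0, 2): 26 + 10 + (-8) = 28
σ = (1, 2, 0): 26 + (-9) + 16 = 33
σ = (2, 0, 1): (-9) + 10 + 3 = 4
σ = (2, 1, 0): (-9) + 28 + 16 = 35
Optimal value attained by: σ = (2, 0, 1).
Answer: det⊕(C) = 4; verdict: NONSINGULAR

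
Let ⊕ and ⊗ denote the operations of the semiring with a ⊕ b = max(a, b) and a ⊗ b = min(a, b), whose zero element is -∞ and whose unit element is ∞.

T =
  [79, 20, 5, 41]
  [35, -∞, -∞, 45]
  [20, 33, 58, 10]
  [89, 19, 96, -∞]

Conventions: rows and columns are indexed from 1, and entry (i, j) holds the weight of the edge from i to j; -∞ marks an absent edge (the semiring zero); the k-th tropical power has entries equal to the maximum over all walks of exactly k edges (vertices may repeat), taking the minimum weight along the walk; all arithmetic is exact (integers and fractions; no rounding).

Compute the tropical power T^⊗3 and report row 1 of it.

T^⊗2:
  [79, 20, 41, 41]
  [45, 20, 45, 35]
  [33, 33, 58, 33]
  [79, 33, 58, 41]
T^⊗3:
  [79, 33, 41, 41]
  [45, 33, 45, 41]
  [33, 33, 58, 33]
  [79, 33, 58, 41]
Answer: row 1 of T^⊗3 = [79, 33, 41, 41]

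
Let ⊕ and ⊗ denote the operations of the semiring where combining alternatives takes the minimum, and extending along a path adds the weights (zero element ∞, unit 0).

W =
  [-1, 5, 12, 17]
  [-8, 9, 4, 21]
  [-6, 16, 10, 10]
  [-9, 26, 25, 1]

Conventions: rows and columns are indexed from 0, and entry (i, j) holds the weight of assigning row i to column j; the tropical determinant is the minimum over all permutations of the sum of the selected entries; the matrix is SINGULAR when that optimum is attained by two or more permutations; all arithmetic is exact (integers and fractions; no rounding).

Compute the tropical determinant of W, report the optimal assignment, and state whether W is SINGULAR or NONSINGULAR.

σ = (0, 1, 2, 3): (-1) + 9 + 10 + 1 = 19
σ = (0, 1, 3, 2): (-1) + 9 + 10 + 25 = 43
σ = (0, 2, 1, 3): (-1) + 4 + 16 + 1 = 20
σ = (0, 2, 3, 1): (-1) + 4 + 10 + 26 = 39
σ = (0, 3, 1, 2): (-1) + 21 + 16 + 25 = 61
σ = (0, 3, 2, 1): (-1) + 21 + 10 + 26 = 56
σ = (1, 0, 2, 3): 5 + (-8) + 10 + 1 = 8
σ = (1, 0, 3, 2): 5 + (-8) + 10 + 25 = 32
σ = (1, 2, 0, 3): 5 + 4 + (-6) + 1 = 4
σ = (1, 2, 3, 0): 5 + 4 + 10 + (-9) = 10
σ = (1, 3, 0, 2): 5 + 21 + (-6) + 25 = 45
σ = (1, 3, 2, 0): 5 + 21 + 10 + (-9) = 27
σ = (2, 0, 1, 3): 12 + (-8) + 16 + 1 = 21
σ = (2, 0, 3, 1): 12 + (-8) + 10 + 26 = 40
σ = (2, 1, 0, 3): 12 + 9 + (-6) + 1 = 16
σ = (2, 1, 3, 0): 12 + 9 + 10 + (-9) = 22
σ = (2, 3, 0, 1): 12 + 21 + (-6) + 26 = 53
σ = (2, 3, 1, 0): 12 + 21 + 16 + (-9) = 40
σ = (3, 0, 1, 2): 17 + (-8) + 16 + 25 = 50
σ = (3, 0, 2, 1): 17 + (-8) + 10 + 26 = 45
σ = (3, 1, 0, 2): 17 + 9 + (-6) + 25 = 45
σ = (3, 1, 2, 0): 17 + 9 + 10 + (-9) = 27
σ = (3, 2, 0, 1): 17 + 4 + (-6) + 26 = 41
σ = (3, 2, 1, 0): 17 + 4 + 16 + (-9) = 28
Optimal value attained by: σ = (1, 2, 0, 3).
Answer: det⊕(W) = 4; verdict: NONSINGULAR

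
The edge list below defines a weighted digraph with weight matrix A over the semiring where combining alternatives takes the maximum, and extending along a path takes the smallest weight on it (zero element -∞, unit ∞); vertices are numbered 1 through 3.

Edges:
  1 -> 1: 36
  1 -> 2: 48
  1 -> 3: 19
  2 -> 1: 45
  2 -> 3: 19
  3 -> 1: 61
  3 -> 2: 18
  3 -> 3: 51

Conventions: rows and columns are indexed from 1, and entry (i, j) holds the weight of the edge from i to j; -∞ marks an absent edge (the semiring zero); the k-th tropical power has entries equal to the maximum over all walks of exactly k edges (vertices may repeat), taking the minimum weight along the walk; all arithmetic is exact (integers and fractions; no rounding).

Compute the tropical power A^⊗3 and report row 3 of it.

A^⊗2:
  [45, 36, 19]
  [36, 45, 19]
  [51, 48, 51]
A^⊗3:
  [36, 45, 19]
  [45, 36, 19]
  [51, 48, 51]
Answer: row 3 of A^⊗3 = [51, 48, 51]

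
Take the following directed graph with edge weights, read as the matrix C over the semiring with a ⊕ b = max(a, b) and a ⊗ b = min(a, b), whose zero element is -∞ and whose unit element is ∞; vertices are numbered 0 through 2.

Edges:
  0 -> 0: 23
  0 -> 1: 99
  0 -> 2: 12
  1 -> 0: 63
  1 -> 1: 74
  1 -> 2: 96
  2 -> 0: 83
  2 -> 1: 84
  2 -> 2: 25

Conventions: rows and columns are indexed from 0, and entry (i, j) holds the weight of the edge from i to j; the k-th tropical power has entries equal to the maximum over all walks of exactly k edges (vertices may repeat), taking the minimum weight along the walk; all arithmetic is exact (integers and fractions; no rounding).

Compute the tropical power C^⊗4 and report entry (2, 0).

C^⊗2:
  [63, 74, 96]
  [83, 84, 74]
  [63, 83, 84]
C^⊗3:
  [83, 84, 74]
  [74, 83, 84]
  [83, 84, 83]
C^⊗4:
  [74, 83, 84]
  [83, 84, 83]
  [83, 83, 84]
Key observation: the optimum is the walk 2->0->1->2->0, with weight 83 min 99 min 96 min 83 = 83.
Optimal value attained by: walk 2->0->1->2->0.
Answer: (C^⊗4)[2][0] = 83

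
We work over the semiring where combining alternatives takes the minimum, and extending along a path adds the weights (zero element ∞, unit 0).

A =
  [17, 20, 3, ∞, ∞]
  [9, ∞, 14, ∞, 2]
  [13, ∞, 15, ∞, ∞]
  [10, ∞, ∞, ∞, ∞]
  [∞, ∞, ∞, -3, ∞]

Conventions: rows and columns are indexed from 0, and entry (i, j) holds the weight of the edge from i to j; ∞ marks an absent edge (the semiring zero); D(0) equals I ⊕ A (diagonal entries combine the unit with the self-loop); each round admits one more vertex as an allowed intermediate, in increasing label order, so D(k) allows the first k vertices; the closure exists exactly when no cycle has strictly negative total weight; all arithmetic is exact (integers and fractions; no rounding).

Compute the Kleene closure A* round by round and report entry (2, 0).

D(0):
  [0, 20, 3, ∞, ∞]
  [9, 0, 14, ∞, 2]
  [13, ∞, 0, ∞, ∞]
  [10, ∞, ∞, 0, ∞]
  [∞, ∞, ∞, -3, 0]
D(1):
  [0, 20, 3, ∞, ∞]
  [9, 0, 12, ∞, 2]
  [13, 33, 0, ∞, ∞]
  [10, 30, 13, 0, ∞]
  [∞, ∞, ∞, -3, 0]
D(2):
  [0, 20, 3, ∞, 22]
  [9, 0, 12, ∞, 2]
  [13, 33, 0, ∞, 35]
  [10, 30, 13, 0, 32]
  [∞, ∞, ∞, -3, 0]
D(3):
  [0, 20, 3, ∞, 22]
  [9, 0, 12, ∞, 2]
  [13, 33, 0, ∞, 35]
  [10, 30, 13, 0, 32]
  [∞, ∞, ∞, -3, 0]
D(4):
  [0, 20, 3, ∞, 22]
  [9, 0, 12, ∞, 2]
  [13, 33, 0, ∞, 35]
  [10, 30, 13, 0, 32]
  [7, 27, 10, -3, 0]
D(5):
  [0, 20, 3, 19, 22]
  [9, 0, 12, -1, 2]
  [13, 33, 0, 32, 35]
  [10, 30, 13, 0, 32]
  [7, 27, 10, -3, 0]
Answer: A*[2][0] = 13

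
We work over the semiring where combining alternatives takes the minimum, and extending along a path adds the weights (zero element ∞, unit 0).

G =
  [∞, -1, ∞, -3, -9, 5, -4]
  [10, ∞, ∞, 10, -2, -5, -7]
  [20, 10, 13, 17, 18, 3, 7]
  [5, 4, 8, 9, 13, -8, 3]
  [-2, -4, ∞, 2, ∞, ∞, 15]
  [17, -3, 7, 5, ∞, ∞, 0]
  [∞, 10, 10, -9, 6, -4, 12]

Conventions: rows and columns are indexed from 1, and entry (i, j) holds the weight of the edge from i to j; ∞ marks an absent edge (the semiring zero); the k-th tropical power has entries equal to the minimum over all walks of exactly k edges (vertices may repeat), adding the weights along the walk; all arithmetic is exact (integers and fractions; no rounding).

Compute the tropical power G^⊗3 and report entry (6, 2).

G^⊗2:
  [-11, -13, 5, -13, -3, -11, -8]
  [-4, -8, 2, -16, -1, -11, -5]
  [16, 0, 10, -2, 8, 3, 3]
  [9, -11, -1, -6, -4, -1, -8]
  [6, -3, 10, -5, -11, -9, -11]
  [7, 9, 10, -9, -5, -8, -10]
  [-4, -7, -1, 0, 4, -17, -6]
G^⊗3:
  [-8, -14, -5, -17, -20, -21, -20]
  [-11, -14, -8, -14, -13, -24, -15]
  [3, 0, 6, -6, -2, -10, -7]
  [-6, -8, 2, -17, -13, -16, -18]
  [-13, -15, -2, -20, -5, -15, -10]
  [-7, -11, -1, -19, -4, -17, -8]
  [0, -20, -10, -15, -13, -12, -17]
Key observation: the optimum is the walk 6->2->6->2, with weight (-3) + (-5) + (-3) = -11.
Optimal value attained by: walk 6->2->6->2.
Answer: (G^⊗3)[6][2] = -11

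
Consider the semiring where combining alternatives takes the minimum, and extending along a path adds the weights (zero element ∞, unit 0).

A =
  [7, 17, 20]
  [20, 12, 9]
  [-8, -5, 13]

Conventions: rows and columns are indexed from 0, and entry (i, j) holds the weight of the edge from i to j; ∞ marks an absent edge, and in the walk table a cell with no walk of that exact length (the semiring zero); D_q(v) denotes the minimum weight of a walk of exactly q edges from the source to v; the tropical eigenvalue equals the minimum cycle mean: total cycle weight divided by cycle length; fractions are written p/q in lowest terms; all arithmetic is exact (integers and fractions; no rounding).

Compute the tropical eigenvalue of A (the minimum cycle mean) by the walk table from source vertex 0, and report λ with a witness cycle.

q=0: [0, ∞, ∞]
q=1: [7, 17, 20]
q=2: [12, 15, 26]
q=3: [18, 21, 24]
Optimal cycle mean attained by: cycle 1->2->1, total 9 + (-5), length 2.
Answer: λ = 2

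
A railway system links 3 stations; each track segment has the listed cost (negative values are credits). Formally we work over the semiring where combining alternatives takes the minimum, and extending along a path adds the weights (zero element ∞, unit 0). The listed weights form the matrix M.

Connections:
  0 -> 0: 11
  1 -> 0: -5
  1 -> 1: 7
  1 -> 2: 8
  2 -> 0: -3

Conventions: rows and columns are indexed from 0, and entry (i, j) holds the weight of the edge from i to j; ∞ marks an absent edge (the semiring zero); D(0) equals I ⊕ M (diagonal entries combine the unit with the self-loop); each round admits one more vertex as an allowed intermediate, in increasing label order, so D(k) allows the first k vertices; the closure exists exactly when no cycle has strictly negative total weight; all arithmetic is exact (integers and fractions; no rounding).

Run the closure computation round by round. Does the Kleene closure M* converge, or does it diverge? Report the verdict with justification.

D(0):
  [0, ∞, ∞]
  [-5, 0, 8]
  [-3, ∞, 0]
D(1):
  [0, ∞, ∞]
  [-5, 0, 8]
  [-3, ∞, 0]
D(2):
  [0, ∞, ∞]
  [-5, 0, 8]
  [-3, ∞, 0]
D(3):
  [0, ∞, ∞]
  [-5, 0, 8]
  [-3, ∞, 0]
Key observation: every diagonal entry stays at the unit through all rounds, so no improving cycle exists.
Answer: CONVERGES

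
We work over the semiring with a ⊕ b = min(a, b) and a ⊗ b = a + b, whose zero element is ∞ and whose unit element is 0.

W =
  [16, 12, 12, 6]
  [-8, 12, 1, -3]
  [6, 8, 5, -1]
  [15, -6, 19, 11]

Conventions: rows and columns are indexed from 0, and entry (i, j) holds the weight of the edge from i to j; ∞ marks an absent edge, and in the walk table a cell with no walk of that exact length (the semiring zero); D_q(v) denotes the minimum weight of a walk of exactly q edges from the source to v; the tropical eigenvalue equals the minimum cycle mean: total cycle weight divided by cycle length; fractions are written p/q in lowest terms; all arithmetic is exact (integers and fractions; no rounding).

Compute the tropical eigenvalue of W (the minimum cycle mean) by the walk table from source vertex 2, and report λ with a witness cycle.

q=0: [∞, ∞, 0, ∞]
q=1: [6, 8, 5, -1]
q=2: [0, -7, 9, 4]
q=3: [-15, -2, -6, -10]
q=4: [-10, -16, -3, -9]
Optimal cycle mean attained by: cycle 1->3->1, total (-3) + (-6), length 2.
Answer: λ = -9/2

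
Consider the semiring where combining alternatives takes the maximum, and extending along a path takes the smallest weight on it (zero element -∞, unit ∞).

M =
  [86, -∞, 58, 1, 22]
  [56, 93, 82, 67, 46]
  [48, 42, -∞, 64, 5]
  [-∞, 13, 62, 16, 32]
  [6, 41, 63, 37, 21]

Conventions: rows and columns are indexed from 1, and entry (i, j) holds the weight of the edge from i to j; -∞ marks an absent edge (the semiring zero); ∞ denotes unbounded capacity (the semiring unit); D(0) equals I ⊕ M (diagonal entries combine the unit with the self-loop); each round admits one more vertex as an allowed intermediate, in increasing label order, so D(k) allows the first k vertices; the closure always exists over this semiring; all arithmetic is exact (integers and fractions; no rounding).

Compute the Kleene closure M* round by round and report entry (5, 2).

D(0):
  [∞, -∞, 58, 1, 22]
  [56, ∞, 82, 67, 46]
  [48, 42, ∞, 64, 5]
  [-∞, 13, 62, ∞, 32]
  [6, 41, 63, 37, ∞]
D(1):
  [∞, -∞, 58, 1, 22]
  [56, ∞, 82, 67, 46]
  [48, 42, ∞, 64, 22]
  [-∞, 13, 62, ∞, 32]
  [6, 41, 63, 37, ∞]
D(2):
  [∞, -∞, 58, 1, 22]
  [56, ∞, 82, 67, 46]
  [48, 42, ∞, 64, 42]
  [13, 13, 62, ∞, 32]
  [41, 41, 63, 41, ∞]
D(3):
  [∞, 42, 58, 58, 42]
  [56, ∞, 82, 67, 46]
  [48, 42, ∞, 64, 42]
  [48, 42, 62, ∞, 42]
  [48, 42, 63, 63, ∞]
D(4):
  [∞, 42, 58, 58, 42]
  [56, ∞, 82, 67, 46]
  [48, 42, ∞, 64, 42]
  [48, 42, 62, ∞, 42]
  [48, 42, 63, 63, ∞]
D(5):
  [∞, 42, 58, 58, 42]
  [56, ∞, 82, 67, 46]
  [48, 42, ∞, 64, 42]
  [48, 42, 62, ∞, 42]
  [48, 42, 63, 63, ∞]
Answer: M*[5][2] = 42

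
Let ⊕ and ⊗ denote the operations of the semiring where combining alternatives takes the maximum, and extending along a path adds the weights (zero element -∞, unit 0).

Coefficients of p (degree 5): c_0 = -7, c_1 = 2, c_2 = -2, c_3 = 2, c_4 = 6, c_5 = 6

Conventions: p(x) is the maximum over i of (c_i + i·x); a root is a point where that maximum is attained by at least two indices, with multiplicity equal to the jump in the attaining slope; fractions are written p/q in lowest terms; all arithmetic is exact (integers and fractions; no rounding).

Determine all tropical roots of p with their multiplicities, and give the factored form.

hull edge (i=0, c=-7) to (i=1, c=2): slope 9, span 1
hull edge (i=1, c=2) to (i=4, c=6): slope 4/3, span 3
hull edge (i=4, c=6) to (i=5, c=6): slope 0, span 1
Factored form: p(x) = 6 ⊗ (x ⊕ (-9)) ⊗ (x ⊕ (-4/3)) ⊗ (x ⊕ (-4/3)) ⊗ (x ⊕ (-4/3)) ⊗ (x ⊕ 0)
Answer: roots = -9 (mult 1), -4/3 (mult 3), 0 (mult 1)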